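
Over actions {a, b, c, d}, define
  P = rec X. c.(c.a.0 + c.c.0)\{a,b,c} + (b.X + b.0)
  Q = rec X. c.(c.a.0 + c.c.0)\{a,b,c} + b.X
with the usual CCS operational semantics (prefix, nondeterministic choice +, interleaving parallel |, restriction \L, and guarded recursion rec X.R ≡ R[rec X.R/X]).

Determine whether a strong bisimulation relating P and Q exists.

not bisimilar

LTS(P): 3 reachable states
  m0 = rec X. c.(c.a.0 + c.c.0)\{a,b,c} + (b.X + b.0) :: ··b··> m0, ··b··> m1, ··c··> m2
  m1 = 0 :: deadlocked
  m2 = (c.a.0 + c.c.0)\{a,b,c} :: deadlocked
LTS(Q): 2 reachable states
  n0 = rec X. c.(c.a.0 + c.c.0)\{a,b,c} + b.X :: ··b··> n0, ··c··> n1
  n1 = (c.a.0 + c.c.0)\{a,b,c} :: deadlocked
Bisimilarity quotient blocks:
  B0 = {m0}
  B1 = {m1, m2, n1}
  B2 = {n0}
m0 ∈ B0, n0 ∈ B2 → different blocks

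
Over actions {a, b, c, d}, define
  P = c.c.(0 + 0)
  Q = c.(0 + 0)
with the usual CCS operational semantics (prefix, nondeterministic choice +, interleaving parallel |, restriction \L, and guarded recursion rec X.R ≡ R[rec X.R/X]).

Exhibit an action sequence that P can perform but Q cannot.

Reachable graph of P (3 states):
  s0 = c.c.(0 + 0) :: =c=> s1
  s1 = c.(0 + 0) :: =c=> s2
  s2 = 0 + 0 :: ∅
Reachable graph of Q (2 states):
  t0 = c.(0 + 0) :: =c=> t1
  t1 = 0 + 0 :: ∅
Executing cc from P (initial set {s0}):
  step 1 (c): {s1}
  step 2 (c): {s2}
  ✓ P
Executing cc from Q (initial set {t0}):
  step 1 (c): {t1}
  step 2 (c): ∅ (Q stuck)

cc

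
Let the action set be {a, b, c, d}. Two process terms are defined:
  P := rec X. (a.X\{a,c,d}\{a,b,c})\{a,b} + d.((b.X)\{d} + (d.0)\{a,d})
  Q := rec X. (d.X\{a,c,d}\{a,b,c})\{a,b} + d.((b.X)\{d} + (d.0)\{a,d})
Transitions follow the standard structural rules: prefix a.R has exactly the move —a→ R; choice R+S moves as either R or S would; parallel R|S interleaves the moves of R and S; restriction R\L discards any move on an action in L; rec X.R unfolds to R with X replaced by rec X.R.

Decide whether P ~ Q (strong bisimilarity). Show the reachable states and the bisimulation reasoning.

not bisimilar

P's transition system — 3 states:
  p0 = rec X. (a.X\{a,c,d}\{a,b,c})\{a,b} + d.((b.X)\{d} + (d.0)\{a,d}) ⊢ ··d··> p1
  p1 = (b.(rec X. (a.X\{a,c,d}\{a,b,c})\{a,b} + d.((b.X)\{d} + (d.0)\{a,d})))\{d} + (d.0)\{a,d} ⊢ ··b··> p2
  p2 = (rec X. (a.X\{a,c,d}\{a,b,c})\{a,b} + d.((b.X)\{d} + (d.0)\{a,d}))\{d} ⊢ deadlocked
Q's transition system — 4 states:
  q0 = rec X. (d.X\{a,c,d}\{a,b,c})\{a,b} + d.((b.X)\{d} + (d.0)\{a,d}) ⊢ ··d··> q1, ··d··> q2
  q1 = (b.(rec X. (d.X\{a,c,d}\{a,b,c})\{a,b} + d.((b.X)\{d} + (d.0)\{a,d})))\{d} + (d.0)\{a,d} ⊢ ··b··> q3
  q2 = (rec X. (d.X\{a,c,d}\{a,b,c})\{a,b} + d.((b.X)\{d} + (d.0)\{a,d}))\{a,c,d}\{a,b,c}\{a,b} ⊢ deadlocked
  q3 = (rec X. (d.X\{a,c,d}\{a,b,c})\{a,b} + d.((b.X)\{d} + (d.0)\{a,d}))\{d} ⊢ deadlocked
Coarsest stable partition (strong bisimilarity classes):
  B0 = {p0}
  B1 = {p1, q1}
  B2 = {p2, q2, q3}
  B3 = {q0}
p0 ∈ B0, q0 ∈ B3 → different blocks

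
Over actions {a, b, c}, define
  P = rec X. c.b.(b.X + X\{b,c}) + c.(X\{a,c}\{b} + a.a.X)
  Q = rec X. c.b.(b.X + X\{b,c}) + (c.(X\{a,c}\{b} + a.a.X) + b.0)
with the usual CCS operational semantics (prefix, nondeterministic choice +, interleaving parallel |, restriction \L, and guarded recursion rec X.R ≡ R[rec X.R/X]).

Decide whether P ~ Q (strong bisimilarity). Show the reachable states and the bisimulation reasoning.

P's transition system — 5 states:
  p0 = rec X. c.b.(b.X + X\{b,c}) + c.(X\{a,c}\{b} + a.a.X) has moves ··c··> p1, ··c··> p2
  p1 = (rec X. c.b.(b.X + X\{b,c}) + c.(X\{a,c}\{b} + a.a.X))\{a,c}\{b} + a.a.(rec X. c.b.(b.X + X\{b,c}) + c.(X\{a,c}\{b} + a.a.X)) has moves ··a··> p3
  p2 = b.(b.(rec X. c.b.(b.X + X\{b,c}) + c.(X\{a,c}\{b} + a.a.X)) + (rec X. c.b.(b.X + X\{b,c}) + c.(X\{a,c}\{b} + a.a.X))\{b,c}) has moves ··b··> p4
  p3 = a.(rec X. c.b.(b.X + X\{b,c}) + c.(X\{a,c}\{b} + a.a.X)) has moves ··a··> p0
  p4 = b.(rec X. c.b.(b.X + X\{b,c}) + c.(X\{a,c}\{b} + a.a.X)) + (rec X. c.b.(b.X + X\{b,c}) + c.(X\{a,c}\{b} + a.a.X))\{b,c} has moves ··b··> p0
Q's transition system — 6 states:
  q0 = rec X. c.b.(b.X + X\{b,c}) + (c.(X\{a,c}\{b} + a.a.X) + b.0) has moves ··b··> q1, ··c··> q2, ··c··> q3
  q1 = 0 has moves ∅
  q2 = (rec X. c.b.(b.X + X\{b,c}) + (c.(X\{a,c}\{b} + a.a.X) + b.0))\{a,c}\{b} + a.a.(rec X. c.b.(b.X + X\{b,c}) + (c.(X\{a,c}\{b} + a.a.X) + b.0)) has moves ··a··> q4
  q3 = b.(b.(rec X. c.b.(b.X + X\{b,c}) + (c.(X\{a,c}\{b} + a.a.X) + b.0)) + (rec X. c.b.(b.X + X\{b,c}) + (c.(X\{a,c}\{b} + a.a.X) + b.0))\{b,c}) has moves ··b··> q5
  q4 = a.(rec X. c.b.(b.X + X\{b,c}) + (c.(X\{a,c}\{b} + a.a.X) + b.0)) has moves ··a··> q0
  q5 = b.(rec X. c.b.(b.X + X\{b,c}) + (c.(X\{a,c}\{b} + a.a.X) + b.0)) + (rec X. c.b.(b.X + X\{b,c}) + (c.(X\{a,c}\{b} + a.a.X) + b.0))\{b,c} has moves ··b··> q0
Coarsest stable partition (strong bisimilarity classes):
  B0 = {p0}
  B1 = {p2}
  B2 = {p4}
  B3 = {p1}
  B4 = {p3}
  B5 = {q0}
  B6 = {q3}
  B7 = {q5}
  B8 = {q1}
  B9 = {q2}
  B10 = {q4}
p0 ∈ B0, q0 ∈ B5 → different blocks

P ≁ Q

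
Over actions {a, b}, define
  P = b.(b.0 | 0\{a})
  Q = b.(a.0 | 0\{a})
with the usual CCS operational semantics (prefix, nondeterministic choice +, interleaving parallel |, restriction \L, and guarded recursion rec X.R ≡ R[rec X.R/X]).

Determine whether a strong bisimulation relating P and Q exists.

P ≁ Q

LTS(P): 3 reachable states
  u0 = b.(b.0 | 0\{a}) ⊢ ··b··> u1
  u1 = b.0 | 0\{a} ⊢ ··b··> u2
  u2 = 0 | 0\{a} ⊢ stopped
LTS(Q): 3 reachable states
  v0 = b.(a.0 | 0\{a}) ⊢ ··b··> v1
  v1 = a.0 | 0\{a} ⊢ ··a··> v2
  v2 = 0 | 0\{a} ⊢ stopped
Bisimilarity quotient blocks:
  B0 = {u0}
  B1 = {u1}
  B2 = {u2, v2}
  B3 = {v0}
  B4 = {v1}
u0 ∈ B0, v0 ∈ B3 → different blocks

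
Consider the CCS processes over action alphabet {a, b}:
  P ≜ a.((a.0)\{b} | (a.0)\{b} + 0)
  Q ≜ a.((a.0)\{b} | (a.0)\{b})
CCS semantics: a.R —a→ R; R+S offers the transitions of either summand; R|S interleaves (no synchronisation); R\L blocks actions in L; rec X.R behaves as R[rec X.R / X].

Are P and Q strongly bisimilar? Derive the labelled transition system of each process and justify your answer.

P's transition system — 5 states:
  p0 = a.((a.0)\{b} | (a.0)\{b} + 0) has moves —a→ p1
  p1 = (a.0)\{b} | (a.0)\{b} + 0 has moves —a→ p2, —a→ p3
  p2 = (a.0)\{b} | 0\{b} has moves —a→ p4
  p3 = 0\{b} | (a.0)\{b} has moves —a→ p4
  p4 = 0\{b} | 0\{b} has moves stopped
Q's transition system — 5 states:
  q0 = a.((a.0)\{b} | (a.0)\{b}) has moves —a→ q1
  q1 = (a.0)\{b} | (a.0)\{b} has moves —a→ q2, —a→ q3
  q2 = (a.0)\{b} | 0\{b} has moves —a→ q4
  q3 = 0\{b} | (a.0)\{b} has moves —a→ q4
  q4 = 0\{b} | 0\{b} has moves stopped
Bisimilarity quotient blocks:
  B0 = {p0, q0}
  B1 = {p1, q1}
  B2 = {p2, p3, q2, q3}
  B3 = {p4, q4}
p0 ∈ B0, q0 ∈ B0 → same block

P ~ Q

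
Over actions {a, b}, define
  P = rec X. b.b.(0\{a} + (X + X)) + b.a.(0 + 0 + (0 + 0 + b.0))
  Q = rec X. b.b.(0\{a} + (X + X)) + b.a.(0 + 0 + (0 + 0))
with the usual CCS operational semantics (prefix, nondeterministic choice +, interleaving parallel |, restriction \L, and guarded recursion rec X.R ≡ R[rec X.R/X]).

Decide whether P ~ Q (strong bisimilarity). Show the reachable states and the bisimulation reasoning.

not bisimilar

Reachable graph of P (6 states):
  s0 = rec X. b.b.(0\{a} + (X + X)) + b.a.(0 + 0 + (0 + 0 + b.0)) → ··b··> s1, ··b··> s2
  s1 = a.(0 + 0 + (0 + 0 + b.0)) → ··a··> s3
  s2 = b.(0\{a} + ((rec X. b.b.(0\{a} + (X + X)) + b.a.(0 + 0 + (0 + 0 + b.0))) + (rec X. b.b.(0\{a} + (X + X)) + b.a.(0 + 0 + (0 + 0 + b.0))))) → ··b··> s4
  s3 = 0 + 0 + (0 + 0 + b.0) → ··b··> s5
  s4 = 0\{a} + ((rec X. b.b.(0\{a} + (X + X)) + b.a.(0 + 0 + (0 + 0 + b.0))) + (rec X. b.b.(0\{a} + (X + X)) + b.a.(0 + 0 + (0 + 0 + b.0)))) → ··b··> s1, ··b··> s2
  s5 = 0 → (no moves)
Reachable graph of Q (5 states):
  t0 = rec X. b.b.(0\{a} + (X + X)) + b.a.(0 + 0 + (0 + 0)) → ··b··> t1, ··b··> t2
  t1 = a.(0 + 0 + (0 + 0)) → ··a··> t3
  t2 = b.(0\{a} + ((rec X. b.b.(0\{a} + (X + X)) + b.a.(0 + 0 + (0 + 0))) + (rec X. b.b.(0\{a} + (X + X)) + b.a.(0 + 0 + (0 + 0))))) → ··b··> t4
  t3 = 0 + 0 + (0 + 0) → (no moves)
  t4 = 0\{a} + ((rec X. b.b.(0\{a} + (X + X)) + b.a.(0 + 0 + (0 + 0))) + (rec X. b.b.(0\{a} + (X + X)) + b.a.(0 + 0 + (0 + 0)))) → ··b··> t1, ··b··> t2
Partition-refinement fixed point:
  B0 = {s0, s4}
  B1 = {s2}
  B2 = {s1}
  B3 = {s3}
  B4 = {s5, t3}
  B5 = {t0, t4}
  B6 = {t1}
  B7 = {t2}
s0 ∈ B0, t0 ∈ B5 → different blocks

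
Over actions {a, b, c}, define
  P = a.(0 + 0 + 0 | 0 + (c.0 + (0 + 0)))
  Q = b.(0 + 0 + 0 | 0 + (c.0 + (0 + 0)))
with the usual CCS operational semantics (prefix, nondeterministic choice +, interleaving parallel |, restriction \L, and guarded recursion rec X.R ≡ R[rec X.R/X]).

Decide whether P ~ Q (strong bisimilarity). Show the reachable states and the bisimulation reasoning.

LTS(P): 3 reachable states
  s0 = a.(0 + 0 + 0 | 0 + (c.0 + (0 + 0))) :: —a→ s1
  s1 = 0 + 0 + 0 | 0 + (c.0 + (0 + 0)) :: —c→ s2
  s2 = 0 :: deadlocked
LTS(Q): 3 reachable states
  t0 = b.(0 + 0 + 0 | 0 + (c.0 + (0 + 0))) :: —b→ t1
  t1 = 0 + 0 + 0 | 0 + (c.0 + (0 + 0)) :: —c→ t2
  t2 = 0 :: deadlocked
Bisimilarity quotient blocks:
  B0 = {s0}
  B1 = {s1, t1}
  B2 = {s2, t2}
  B3 = {t0}
s0 ∈ B0, t0 ∈ B3 → different blocks

not bisimilar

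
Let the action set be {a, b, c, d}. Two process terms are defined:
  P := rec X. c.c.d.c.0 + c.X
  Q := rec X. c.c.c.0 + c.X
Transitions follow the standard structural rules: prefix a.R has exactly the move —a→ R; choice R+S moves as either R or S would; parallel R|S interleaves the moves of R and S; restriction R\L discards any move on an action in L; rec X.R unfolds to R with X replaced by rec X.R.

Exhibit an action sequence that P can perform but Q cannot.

ccd

Reachable graph of P (5 states):
  u0 = rec X. c.c.d.c.0 + c.X ⊢ =c=> u0, =c=> u1
  u1 = c.d.c.0 ⊢ =c=> u2
  u2 = d.c.0 ⊢ =d=> u3
  u3 = c.0 ⊢ =c=> u4
  u4 = 0 ⊢ (no moves)
Reachable graph of Q (4 states):
  v0 = rec X. c.c.c.0 + c.X ⊢ =c=> v0, =c=> v1
  v1 = c.c.0 ⊢ =c=> v2
  v2 = c.0 ⊢ =c=> v3
  v3 = 0 ⊢ (no moves)
Executing ccd from P (initial set {u0}):
  [1] c ⇒ {u0, u1}
  [2] c ⇒ {u0, u1, u2}
  [3] d ⇒ {u3}
  ✓ P
Executing ccd from Q (initial set {v0}):
  [1] c ⇒ {v0, v1}
  [2] c ⇒ {v0, v1, v2}
  [3] d ⇒ ∅  — Q cannot continue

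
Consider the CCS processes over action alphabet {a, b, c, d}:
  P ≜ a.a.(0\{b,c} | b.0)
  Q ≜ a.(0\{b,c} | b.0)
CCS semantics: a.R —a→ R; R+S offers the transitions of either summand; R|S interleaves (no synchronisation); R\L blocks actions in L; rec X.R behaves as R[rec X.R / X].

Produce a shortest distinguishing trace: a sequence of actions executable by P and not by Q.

aa

Reachable graph of P (4 states):
  p0 = a.a.(0\{b,c} | b.0) → -a-> p1
  p1 = a.(0\{b,c} | b.0) → -a-> p2
  p2 = 0\{b,c} | b.0 → -b-> p3
  p3 = 0\{b,c} | 0 → ·
Reachable graph of Q (3 states):
  q0 = a.(0\{b,c} | b.0) → -a-> q1
  q1 = 0\{b,c} | b.0 → -b-> q2
  q2 = 0\{b,c} | 0 → ·
Trace ⟨aa⟩ through P, begin at {p0}:
  [1] a ⇒ {p1}
  [2] a ⇒ {p2}
  ✓ P
Trace ⟨aa⟩ through Q, begin at {q0}:
  [1] a ⇒ {q1}
  [2] a ⇒ no successor for Q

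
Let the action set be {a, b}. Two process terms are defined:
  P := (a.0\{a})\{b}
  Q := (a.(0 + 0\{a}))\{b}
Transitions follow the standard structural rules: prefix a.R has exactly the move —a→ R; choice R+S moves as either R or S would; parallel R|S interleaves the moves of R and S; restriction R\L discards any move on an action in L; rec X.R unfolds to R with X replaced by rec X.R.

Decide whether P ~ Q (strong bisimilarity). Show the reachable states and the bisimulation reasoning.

P's transition system — 2 states:
  p0 = (a.0\{a})\{b} has moves =a=> p1
  p1 = 0\{a}\{b} has moves ·
Q's transition system — 2 states:
  q0 = (a.(0 + 0\{a}))\{b} has moves =a=> q1
  q1 = (0 + 0\{a})\{b} has moves ·
Bisimilarity quotient blocks:
  B0 = {p0, q0}
  B1 = {p1, q1}
p0 ∈ B0, q0 ∈ B0 → same block

P ~ Q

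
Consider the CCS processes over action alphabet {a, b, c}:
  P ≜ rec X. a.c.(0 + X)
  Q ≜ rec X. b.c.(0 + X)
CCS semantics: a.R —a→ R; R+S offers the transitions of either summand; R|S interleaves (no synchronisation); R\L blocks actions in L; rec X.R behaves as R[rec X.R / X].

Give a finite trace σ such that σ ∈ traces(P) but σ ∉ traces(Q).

Reachable graph of P (3 states):
  s0 = rec X. a.c.(0 + X) → —a→ s1
  s1 = c.(0 + (rec X. a.c.(0 + X))) → —c→ s2
  s2 = 0 + (rec X. a.c.(0 + X)) → —a→ s1
Reachable graph of Q (3 states):
  t0 = rec X. b.c.(0 + X) → —b→ t1
  t1 = c.(0 + (rec X. b.c.(0 + X))) → —c→ t2
  t2 = 0 + (rec X. b.c.(0 + X)) → —b→ t1
Executing a from P (initial set {s0}):
  after a @ step 1: {s1}
  P completes σ.
Executing a from Q (initial set {t0}):
  after a @ step 1: no successor for Q

a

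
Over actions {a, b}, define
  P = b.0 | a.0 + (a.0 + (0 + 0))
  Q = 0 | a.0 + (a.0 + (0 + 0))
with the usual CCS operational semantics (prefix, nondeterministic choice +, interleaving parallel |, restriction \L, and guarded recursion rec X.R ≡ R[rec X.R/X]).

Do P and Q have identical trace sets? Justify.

LTS(P): 5 reachable states
  m0 = b.0 | a.0 + (a.0 + (0 + 0)) :: =a=> m1, =a=> m2, =b=> m3
  m1 = 0 :: deadlocked
  m2 = b.0 | 0 :: =b=> m4
  m3 = 0 | a.0 :: =a=> m4
  m4 = 0 | 0 :: deadlocked
LTS(Q): 3 reachable states
  n0 = 0 | a.0 + (a.0 + (0 + 0)) :: =a=> n1, =a=> n2
  n1 = 0 :: deadlocked
  n2 = 0 | 0 :: deadlocked
Executing b from P (initial set {m0}):
  after b @ step 1: {m3}
  P completes σ.
Executing b from Q (initial set {n0}):
  after b @ step 1: ∅ (Q stuck)

NO — witness ⟨b⟩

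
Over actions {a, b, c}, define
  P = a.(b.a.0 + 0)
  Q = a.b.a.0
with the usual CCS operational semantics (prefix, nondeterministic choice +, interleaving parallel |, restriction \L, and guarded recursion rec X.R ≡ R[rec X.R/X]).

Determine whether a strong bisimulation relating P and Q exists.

bisimilar

Reachable graph of P (4 states):
  s0 = a.(b.a.0 + 0) → —a→ s1
  s1 = b.a.0 + 0 → —b→ s2
  s2 = a.0 → —a→ s3
  s3 = 0 → stopped
Reachable graph of Q (4 states):
  t0 = a.b.a.0 → —a→ t1
  t1 = b.a.0 → —b→ t2
  t2 = a.0 → —a→ t3
  t3 = 0 → stopped
Bisimilarity quotient blocks:
  B0 = {s0, t0}
  B1 = {s1, t1}
  B2 = {s2, t2}
  B3 = {s3, t3}
s0 ∈ B0, t0 ∈ B0 → same block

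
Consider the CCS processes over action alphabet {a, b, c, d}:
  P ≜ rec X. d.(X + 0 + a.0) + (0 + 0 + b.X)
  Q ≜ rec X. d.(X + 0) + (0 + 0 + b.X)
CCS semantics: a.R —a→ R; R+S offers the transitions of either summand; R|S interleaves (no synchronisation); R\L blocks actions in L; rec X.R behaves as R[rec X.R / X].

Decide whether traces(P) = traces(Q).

LTS(P): 3 reachable states
  p0 = rec X. d.(X + 0 + a.0) + (0 + 0 + b.X) ⊢ —b→ p0, —d→ p1
  p1 = (rec X. d.(X + 0 + a.0) + (0 + 0 + b.X)) + 0 + a.0 ⊢ —a→ p2, —b→ p0, —d→ p1
  p2 = 0 ⊢ stopped
LTS(Q): 2 reachable states
  q0 = rec X. d.(X + 0) + (0 + 0 + b.X) ⊢ —b→ q0, —d→ q1
  q1 = (rec X. d.(X + 0) + (0 + 0 + b.X)) + 0 ⊢ —b→ q0, —d→ q1
Run σ = ⟨da⟩ on P: start {p0}
  [1] d ⇒ {p1}
  [2] a ⇒ {p2}
  — P admits the full trace.
Run σ = ⟨da⟩ on Q: start {q0}
  [1] d ⇒ {q1}
  [2] a ⇒ ∅  — Q cannot continue

NO — witness ⟨da⟩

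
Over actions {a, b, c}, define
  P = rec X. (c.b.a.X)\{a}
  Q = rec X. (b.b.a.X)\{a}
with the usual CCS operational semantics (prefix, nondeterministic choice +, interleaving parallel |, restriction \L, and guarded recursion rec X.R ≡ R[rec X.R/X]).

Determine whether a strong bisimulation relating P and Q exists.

NO

Reachable graph of P (3 states):
  u0 = rec X. (c.b.a.X)\{a} | --c--▸ u1
  u1 = (b.a.(rec X. (c.b.a.X)\{a}))\{a} | --b--▸ u2
  u2 = (a.(rec X. (c.b.a.X)\{a}))\{a} | deadlocked
Reachable graph of Q (3 states):
  v0 = rec X. (b.b.a.X)\{a} | --b--▸ v1
  v1 = (b.a.(rec X. (b.b.a.X)\{a}))\{a} | --b--▸ v2
  v2 = (a.(rec X. (b.b.a.X)\{a}))\{a} | deadlocked
Partition-refinement fixed point:
  B0 = {u0}
  B1 = {u1, v1}
  B2 = {u2, v2}
  B3 = {v0}
u0 ∈ B0, v0 ∈ B3 → different blocks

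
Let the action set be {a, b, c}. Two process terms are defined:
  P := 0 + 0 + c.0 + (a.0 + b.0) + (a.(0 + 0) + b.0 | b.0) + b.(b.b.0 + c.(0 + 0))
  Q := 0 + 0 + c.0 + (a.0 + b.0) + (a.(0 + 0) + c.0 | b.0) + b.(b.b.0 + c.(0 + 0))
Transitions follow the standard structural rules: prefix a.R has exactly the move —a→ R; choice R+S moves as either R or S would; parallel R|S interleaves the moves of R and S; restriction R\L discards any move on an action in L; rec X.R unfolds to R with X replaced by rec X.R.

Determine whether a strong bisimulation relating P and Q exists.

LTS(P): 8 reachable states
  u0 = 0 + 0 + c.0 + (a.0 + b.0) + (a.(0 + 0) + b.0 | b.0) + b.(b.b.0 + c.(0 + 0)) ⊢ —a→ u1, —a→ u2, —b→ u1, —b→ u3, —b→ u4, —b→ u5, —c→ u1
  u1 = 0 ⊢ (no moves)
  u2 = 0 + 0 ⊢ (no moves)
  u3 = 0 | b.0 ⊢ —b→ u6
  u4 = b.0 | 0 ⊢ —b→ u6
  u5 = b.b.0 + c.(0 + 0) ⊢ —b→ u7, —c→ u2
  u6 = 0 | 0 ⊢ (no moves)
  u7 = b.0 ⊢ —b→ u1
LTS(Q): 8 reachable states
  v0 = 0 + 0 + c.0 + (a.0 + b.0) + (a.(0 + 0) + c.0 | b.0) + b.(b.b.0 + c.(0 + 0)) ⊢ —a→ v1, —a→ v2, —b→ v1, —b→ v3, —b→ v4, —c→ v1, —c→ v5
  v1 = 0 ⊢ (no moves)
  v2 = 0 + 0 ⊢ (no moves)
  v3 = b.b.0 + c.(0 + 0) ⊢ —b→ v6, —c→ v2
  v4 = c.0 | 0 ⊢ —c→ v7
  v5 = 0 | b.0 ⊢ —b→ v7
  v6 = b.0 ⊢ —b→ v1
  v7 = 0 | 0 ⊢ (no moves)
Partition-refinement fixed point:
  B0 = {u0}
  B1 = {u3, u4, u7, v5, v6}
  B2 = {u1, u2, u6, v1, v2, v7}
  B3 = {u5, v3}
  B4 = {v0}
  B5 = {v4}
u0 ∈ B0, v0 ∈ B4 → different blocks

NO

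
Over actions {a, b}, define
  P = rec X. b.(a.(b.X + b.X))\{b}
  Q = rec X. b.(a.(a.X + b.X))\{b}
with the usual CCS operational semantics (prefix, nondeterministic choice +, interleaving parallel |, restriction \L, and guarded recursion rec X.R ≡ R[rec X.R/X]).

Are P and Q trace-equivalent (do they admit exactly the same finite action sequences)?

traces(P) ≠ traces(Q) — witness ⟨baa⟩

Reachable graph of P (3 states):
  s0 = rec X. b.(a.(b.X + b.X))\{b} | ··b··> s1
  s1 = (a.(b.(rec X. b.(a.(b.X + b.X))\{b}) + b.(rec X. b.(a.(b.X + b.X))\{b})))\{b} | ··a··> s2
  s2 = (b.(rec X. b.(a.(b.X + b.X))\{b}) + b.(rec X. b.(a.(b.X + b.X))\{b}))\{b} | stopped
Reachable graph of Q (4 states):
  t0 = rec X. b.(a.(a.X + b.X))\{b} | ··b··> t1
  t1 = (a.(a.(rec X. b.(a.(a.X + b.X))\{b}) + b.(rec X. b.(a.(a.X + b.X))\{b})))\{b} | ··a··> t2
  t2 = (a.(rec X. b.(a.(a.X + b.X))\{b}) + b.(rec X. b.(a.(a.X + b.X))\{b}))\{b} | ··a··> t3
  t3 = (rec X. b.(a.(a.X + b.X))\{b})\{b} | stopped
Executing baa from Q (initial set {t0}):
  [1] b ⇒ {t1}
  [2] a ⇒ {t2}
  [3] a ⇒ {t3}
  — Q admits the full trace.
Executing baa from P (initial set {s0}):
  [1] b ⇒ {s1}
  [2] a ⇒ {s2}
  [3] a ⇒ no successor for P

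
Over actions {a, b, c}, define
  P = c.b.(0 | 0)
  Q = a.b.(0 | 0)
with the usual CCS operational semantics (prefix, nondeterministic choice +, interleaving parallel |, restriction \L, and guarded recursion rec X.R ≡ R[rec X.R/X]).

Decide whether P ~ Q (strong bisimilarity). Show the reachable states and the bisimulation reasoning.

Reachable graph of P (3 states):
  u0 = c.b.(0 | 0) has moves =c=> u1
  u1 = b.(0 | 0) has moves =b=> u2
  u2 = 0 | 0 has moves stopped
Reachable graph of Q (3 states):
  v0 = a.b.(0 | 0) has moves =a=> v1
  v1 = b.(0 | 0) has moves =b=> v2
  v2 = 0 | 0 has moves stopped
Partition-refinement fixed point:
  B0 = {u0}
  B1 = {u1, v1}
  B2 = {u2, v2}
  B3 = {v0}
u0 ∈ B0, v0 ∈ B3 → different blocks

P ≁ Q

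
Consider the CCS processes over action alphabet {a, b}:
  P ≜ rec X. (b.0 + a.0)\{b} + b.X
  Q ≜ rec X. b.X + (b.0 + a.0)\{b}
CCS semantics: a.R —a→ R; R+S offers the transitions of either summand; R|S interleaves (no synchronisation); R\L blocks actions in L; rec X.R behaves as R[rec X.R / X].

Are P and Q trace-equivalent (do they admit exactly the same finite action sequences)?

P's transition system — 2 states:
  p0 = rec X. (b.0 + a.0)\{b} + b.X ⊢ --a--▸ p1, --b--▸ p0
  p1 = 0\{b} ⊢ stopped
Q's transition system — 2 states:
  q0 = rec X. b.X + (b.0 + a.0)\{b} ⊢ --a--▸ q1, --b--▸ q0
  q1 = 0\{b} ⊢ stopped
Coarsest stable partition (strong bisimilarity classes):
  B0 = {p0, q0}
  B1 = {p1, q1}
p0 ∈ B0, q0 ∈ B0 → same block
Bisimilar ⇒ trace-equivalent.

YES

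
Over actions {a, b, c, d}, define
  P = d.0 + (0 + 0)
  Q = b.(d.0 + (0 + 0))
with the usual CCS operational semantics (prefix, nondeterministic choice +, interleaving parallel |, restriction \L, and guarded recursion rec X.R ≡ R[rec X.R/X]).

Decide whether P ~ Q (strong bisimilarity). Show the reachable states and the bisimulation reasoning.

NO

Reachable graph of P (2 states):
  m0 = d.0 + (0 + 0) | --d--▸ m1
  m1 = 0 | deadlocked
Reachable graph of Q (3 states):
  n0 = b.(d.0 + (0 + 0)) | --b--▸ n1
  n1 = d.0 + (0 + 0) | --d--▸ n2
  n2 = 0 | deadlocked
Bisimilarity quotient blocks:
  B0 = {m0, n1}
  B1 = {m1, n2}
  B2 = {n0}
m0 ∈ B0, n0 ∈ B2 → different blocks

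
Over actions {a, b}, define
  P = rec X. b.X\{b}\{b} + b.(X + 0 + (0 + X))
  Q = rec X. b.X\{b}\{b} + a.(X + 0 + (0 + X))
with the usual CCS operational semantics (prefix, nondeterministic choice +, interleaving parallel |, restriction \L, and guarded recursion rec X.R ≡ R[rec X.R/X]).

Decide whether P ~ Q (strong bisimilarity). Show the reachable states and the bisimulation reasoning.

P's transition system — 3 states:
  s0 = rec X. b.X\{b}\{b} + b.(X + 0 + (0 + X)) | --b--▸ s1, --b--▸ s2
  s1 = (rec X. b.X\{b}\{b} + b.(X + 0 + (0 + X))) + 0 + (0 + (rec X. b.X\{b}\{b} + b.(X + 0 + (0 + X)))) | --b--▸ s1, --b--▸ s2
  s2 = (rec X. b.X\{b}\{b} + b.(X + 0 + (0 + X)))\{b}\{b} | ∅
Q's transition system — 4 states:
  t0 = rec X. b.X\{b}\{b} + a.(X + 0 + (0 + X)) | --a--▸ t1, --b--▸ t2
  t1 = (rec X. b.X\{b}\{b} + a.(X + 0 + (0 + X))) + 0 + (0 + (rec X. b.X\{b}\{b} + a.(X + 0 + (0 + X)))) | --a--▸ t1, --b--▸ t2
  t2 = (rec X. b.X\{b}\{b} + a.(X + 0 + (0 + X)))\{b}\{b} | --a--▸ t3
  t3 = ((rec X. b.X\{b}\{b} + a.(X + 0 + (0 + X))) + 0 + (0 + (rec X. b.X\{b}\{b} + a.(X + 0 + (0 + X)))))\{b}\{b} | --a--▸ t3
Partition-refinement fixed point:
  B0 = {s0, s1}
  B1 = {s2}
  B2 = {t0, t1}
  B3 = {t2, t3}
s0 ∈ B0, t0 ∈ B2 → different blocks

NO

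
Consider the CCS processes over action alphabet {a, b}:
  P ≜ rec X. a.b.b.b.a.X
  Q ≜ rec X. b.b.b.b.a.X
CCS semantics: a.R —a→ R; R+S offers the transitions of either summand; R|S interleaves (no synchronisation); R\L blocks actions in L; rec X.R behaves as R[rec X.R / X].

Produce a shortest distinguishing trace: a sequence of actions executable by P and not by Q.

LTS(P): 5 reachable states
  u0 = rec X. a.b.b.b.a.X :: -a-> u1
  u1 = b.b.b.a.(rec X. a.b.b.b.a.X) :: -b-> u2
  u2 = b.b.a.(rec X. a.b.b.b.a.X) :: -b-> u3
  u3 = b.a.(rec X. a.b.b.b.a.X) :: -b-> u4
  u4 = a.(rec X. a.b.b.b.a.X) :: -a-> u0
LTS(Q): 5 reachable states
  v0 = rec X. b.b.b.b.a.X :: -b-> v1
  v1 = b.b.b.a.(rec X. b.b.b.b.a.X) :: -b-> v2
  v2 = b.b.a.(rec X. b.b.b.b.a.X) :: -b-> v3
  v3 = b.a.(rec X. b.b.b.b.a.X) :: -b-> v4
  v4 = a.(rec X. b.b.b.b.a.X) :: -a-> v0
Trace ⟨a⟩ through P, begin at {u0}:
  step 1 (a): {u1}
  — P admits the full trace.
Trace ⟨a⟩ through Q, begin at {v0}:
  step 1 (a): ∅  — Q cannot continue

a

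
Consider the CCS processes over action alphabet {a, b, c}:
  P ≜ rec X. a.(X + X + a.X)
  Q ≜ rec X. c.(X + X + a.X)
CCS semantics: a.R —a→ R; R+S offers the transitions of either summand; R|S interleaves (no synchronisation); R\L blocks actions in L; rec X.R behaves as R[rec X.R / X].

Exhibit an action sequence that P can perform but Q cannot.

a

Reachable graph of P (2 states):
  s0 = rec X. a.(X + X + a.X) → =a=> s1
  s1 = (rec X. a.(X + X + a.X)) + (rec X. a.(X + X + a.X)) + a.(rec X. a.(X + X + a.X)) → =a=> s0, =a=> s1
Reachable graph of Q (2 states):
  t0 = rec X. c.(X + X + a.X) → =c=> t1
  t1 = (rec X. c.(X + X + a.X)) + (rec X. c.(X + X + a.X)) + a.(rec X. c.(X + X + a.X)) → =a=> t0, =c=> t1
Executing a from P (initial set {s0}):
  [1] a ⇒ {s1}
  P completes σ.
Executing a from Q (initial set {t0}):
  [1] a ⇒ no successor for Q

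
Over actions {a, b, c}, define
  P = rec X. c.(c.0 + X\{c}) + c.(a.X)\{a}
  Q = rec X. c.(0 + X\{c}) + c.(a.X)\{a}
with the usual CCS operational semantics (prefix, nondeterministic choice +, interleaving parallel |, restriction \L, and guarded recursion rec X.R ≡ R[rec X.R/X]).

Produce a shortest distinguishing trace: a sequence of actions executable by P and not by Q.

cc

P's transition system — 4 states:
  p0 = rec X. c.(c.0 + X\{c}) + c.(a.X)\{a} :: --c--▸ p1, --c--▸ p2
  p1 = (a.(rec X. c.(c.0 + X\{c}) + c.(a.X)\{a}))\{a} :: deadlocked
  p2 = c.0 + (rec X. c.(c.0 + X\{c}) + c.(a.X)\{a})\{c} :: --c--▸ p3
  p3 = 0 :: deadlocked
Q's transition system — 3 states:
  q0 = rec X. c.(0 + X\{c}) + c.(a.X)\{a} :: --c--▸ q1, --c--▸ q2
  q1 = (a.(rec X. c.(0 + X\{c}) + c.(a.X)\{a}))\{a} :: deadlocked
  q2 = 0 + (rec X. c.(0 + X\{c}) + c.(a.X)\{a})\{c} :: deadlocked
Run σ = ⟨cc⟩ on P: start {p0}
  [1] c ⇒ {p1, p2}
  [2] c ⇒ {p3}
  — P admits the full trace.
Run σ = ⟨cc⟩ on Q: start {q0}
  [1] c ⇒ {q1, q2}
  [2] c ⇒ no successor for Q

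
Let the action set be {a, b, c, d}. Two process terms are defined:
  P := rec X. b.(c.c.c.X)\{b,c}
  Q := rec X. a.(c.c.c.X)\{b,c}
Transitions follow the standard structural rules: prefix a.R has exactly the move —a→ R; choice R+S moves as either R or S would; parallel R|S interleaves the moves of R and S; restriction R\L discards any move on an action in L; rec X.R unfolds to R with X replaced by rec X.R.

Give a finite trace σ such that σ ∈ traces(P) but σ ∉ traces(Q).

b

P's transition system — 2 states:
  m0 = rec X. b.(c.c.c.X)\{b,c} | --b--▸ m1
  m1 = (c.c.c.(rec X. b.(c.c.c.X)\{b,c}))\{b,c} | deadlocked
Q's transition system — 2 states:
  n0 = rec X. a.(c.c.c.X)\{b,c} | --a--▸ n1
  n1 = (c.c.c.(rec X. a.(c.c.c.X)\{b,c}))\{b,c} | deadlocked
Run σ = ⟨b⟩ on P: start {m0}
  [1] b ⇒ {m1}
  — P admits the full trace.
Run σ = ⟨b⟩ on Q: start {n0}
  [1] b ⇒ ∅ (Q stuck)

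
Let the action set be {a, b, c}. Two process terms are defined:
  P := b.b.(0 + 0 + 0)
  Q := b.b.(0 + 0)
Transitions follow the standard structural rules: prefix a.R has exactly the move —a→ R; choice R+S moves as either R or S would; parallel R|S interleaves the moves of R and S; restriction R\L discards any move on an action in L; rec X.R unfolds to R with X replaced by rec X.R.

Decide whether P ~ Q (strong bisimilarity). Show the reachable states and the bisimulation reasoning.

Reachable graph of P (3 states):
  p0 = b.b.(0 + 0 + 0) :: --b--▸ p1
  p1 = b.(0 + 0 + 0) :: --b--▸ p2
  p2 = 0 + 0 + 0 :: stopped
Reachable graph of Q (3 states):
  q0 = b.b.(0 + 0) :: --b--▸ q1
  q1 = b.(0 + 0) :: --b--▸ q2
  q2 = 0 + 0 :: stopped
Bisimilarity quotient blocks:
  B0 = {p0, q0}
  B1 = {p1, q1}
  B2 = {p2, q2}
p0 ∈ B0, q0 ∈ B0 → same block

bisimilar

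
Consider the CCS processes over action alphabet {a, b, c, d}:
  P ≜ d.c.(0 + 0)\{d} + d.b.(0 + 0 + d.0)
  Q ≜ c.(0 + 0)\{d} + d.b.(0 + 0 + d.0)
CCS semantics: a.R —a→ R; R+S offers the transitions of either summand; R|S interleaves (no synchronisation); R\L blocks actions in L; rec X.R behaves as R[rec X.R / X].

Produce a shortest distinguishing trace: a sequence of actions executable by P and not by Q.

dc

LTS(P): 6 reachable states
  p0 = d.c.(0 + 0)\{d} + d.b.(0 + 0 + d.0) :: =d=> p1, =d=> p2
  p1 = b.(0 + 0 + d.0) :: =b=> p3
  p2 = c.(0 + 0)\{d} :: =c=> p4
  p3 = 0 + 0 + d.0 :: =d=> p5
  p4 = (0 + 0)\{d} :: ∅
  p5 = 0 :: ∅
LTS(Q): 5 reachable states
  q0 = c.(0 + 0)\{d} + d.b.(0 + 0 + d.0) :: =c=> q1, =d=> q2
  q1 = (0 + 0)\{d} :: ∅
  q2 = b.(0 + 0 + d.0) :: =b=> q3
  q3 = 0 + 0 + d.0 :: =d=> q4
  q4 = 0 :: ∅
Trace ⟨dc⟩ through P, begin at {p0}:
  [1] d ⇒ {p1, p2}
  [2] c ⇒ {p4}
  P completes σ.
Trace ⟨dc⟩ through Q, begin at {q0}:
  [1] d ⇒ {q2}
  [2] c ⇒ ∅ (Q stuck)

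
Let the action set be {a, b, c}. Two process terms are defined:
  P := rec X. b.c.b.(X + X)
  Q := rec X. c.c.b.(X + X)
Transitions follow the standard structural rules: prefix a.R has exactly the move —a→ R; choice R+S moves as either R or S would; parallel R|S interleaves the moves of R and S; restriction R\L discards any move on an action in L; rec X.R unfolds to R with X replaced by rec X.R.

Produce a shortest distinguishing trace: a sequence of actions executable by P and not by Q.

P's transition system — 4 states:
  s0 = rec X. b.c.b.(X + X) | ··b··> s1
  s1 = c.b.((rec X. b.c.b.(X + X)) + (rec X. b.c.b.(X + X))) | ··c··> s2
  s2 = b.((rec X. b.c.b.(X + X)) + (rec X. b.c.b.(X + X))) | ··b··> s3
  s3 = (rec X. b.c.b.(X + X)) + (rec X. b.c.b.(X + X)) | ··b··> s1
Q's transition system — 4 states:
  t0 = rec X. c.c.b.(X + X) | ··c··> t1
  t1 = c.b.((rec X. c.c.b.(X + X)) + (rec X. c.c.b.(X + X))) | ··c··> t2
  t2 = b.((rec X. c.c.b.(X + X)) + (rec X. c.c.b.(X + X))) | ··b··> t3
  t3 = (rec X. c.c.b.(X + X)) + (rec X. c.c.b.(X + X)) | ··c··> t1
Trace ⟨b⟩ through P, begin at {s0}:
  after b @ step 1: {s1}
  P completes σ.
Trace ⟨b⟩ through Q, begin at {t0}:
  after b @ step 1: ∅ (Q stuck)

b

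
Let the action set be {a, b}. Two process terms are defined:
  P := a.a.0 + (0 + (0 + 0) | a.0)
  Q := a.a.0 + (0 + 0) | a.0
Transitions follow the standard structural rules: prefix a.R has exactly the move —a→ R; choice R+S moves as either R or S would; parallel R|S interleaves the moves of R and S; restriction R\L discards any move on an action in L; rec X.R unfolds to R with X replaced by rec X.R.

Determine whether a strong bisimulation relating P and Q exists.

P's transition system — 4 states:
  m0 = a.a.0 + (0 + (0 + 0) | a.0) | -a-> m1, -a-> m2
  m1 = (0 + 0) | 0 | deadlocked
  m2 = a.0 | -a-> m3
  m3 = 0 | deadlocked
Q's transition system — 4 states:
  n0 = a.a.0 + (0 + 0) | a.0 | -a-> n1, -a-> n2
  n1 = (0 + 0) | 0 | deadlocked
  n2 = a.0 | -a-> n3
  n3 = 0 | deadlocked
Bisimilarity quotient blocks:
  B0 = {m0, n0}
  B1 = {m1, m3, n1, n3}
  B2 = {m2, n2}
m0 ∈ B0, n0 ∈ B0 → same block

P ~ Q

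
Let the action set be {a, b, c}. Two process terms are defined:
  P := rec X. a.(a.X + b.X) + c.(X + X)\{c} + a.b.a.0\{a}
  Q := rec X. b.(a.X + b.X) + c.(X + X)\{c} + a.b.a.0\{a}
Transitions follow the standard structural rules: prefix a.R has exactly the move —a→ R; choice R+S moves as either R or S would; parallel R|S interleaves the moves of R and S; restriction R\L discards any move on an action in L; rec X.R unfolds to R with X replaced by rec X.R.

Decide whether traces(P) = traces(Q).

Reachable graph of P (11 states):
  s0 = rec X. a.(a.X + b.X) + c.(X + X)\{c} + a.b.a.0\{a} has moves ··a··> s1, ··a··> s2, ··c··> s3
  s1 = a.(rec X. a.(a.X + b.X) + c.(X + X)\{c} + a.b.a.0\{a}) + b.(rec X. a.(a.X + b.X) + c.(X + X)\{c} + a.b.a.0\{a}) has moves ··a··> s0, ··b··> s0
  s2 = b.a.0\{a} has moves ··b··> s4
  s3 = ((rec X. a.(a.X + b.X) + c.(X + X)\{c} + a.b.a.0\{a}) + (rec X. a.(a.X + b.X) + c.(X + X)\{c} + a.b.a.0\{a}))\{c} has moves ··a··> s5, ··a··> s6
  s4 = a.0\{a} has moves ··a··> s7
  s5 = (a.(rec X. a.(a.X + b.X) + c.(X + X)\{c} + a.b.a.0\{a}) + b.(rec X. a.(a.X + b.X) + c.(X + X)\{c} + a.b.a.0\{a}))\{c} has moves ··a··> s8, ··b··> s8
  s6 = (b.a.0\{a})\{c} has moves ··b··> s9
  s7 = 0\{a} has moves ∅
  s8 = (rec X. a.(a.X + b.X) + c.(X + X)\{c} + a.b.a.0\{a})\{c} has moves ··a··> s5, ··a··> s6
  s9 = (a.0\{a})\{c} has moves ··a··> s10
  s10 = 0\{a}\{c} has moves ∅
Reachable graph of Q (11 states):
  t0 = rec X. b.(a.X + b.X) + c.(X + X)\{c} + a.b.a.0\{a} has moves ··a··> t1, ··b··> t2, ··c··> t3
  t1 = b.a.0\{a} has moves ··b··> t4
  t2 = a.(rec X. b.(a.X + b.X) + c.(X + X)\{c} + a.b.a.0\{a}) + b.(rec X. b.(a.X + b.X) + c.(X + X)\{c} + a.b.a.0\{a}) has moves ··a··> t0, ··b··> t0
  t3 = ((rec X. b.(a.X + b.X) + c.(X + X)\{c} + a.b.a.0\{a}) + (rec X. b.(a.X + b.X) + c.(X + X)\{c} + a.b.a.0\{a}))\{c} has moves ··a··> t5, ··b··> t6
  t4 = a.0\{a} has moves ··a··> t7
  t5 = (b.a.0\{a})\{c} has moves ··b··> t8
  t6 = (a.(rec X. b.(a.X + b.X) + c.(X + X)\{c} + a.b.a.0\{a}) + b.(rec X. b.(a.X + b.X) + c.(X + X)\{c} + a.b.a.0\{a}))\{c} has moves ··a··> t9, ··b··> t9
  t7 = 0\{a} has moves ∅
  t8 = (a.0\{a})\{c} has moves ··a··> t10
  t9 = (rec X. b.(a.X + b.X) + c.(X + X)\{c} + a.b.a.0\{a})\{c} has moves ··a··> t5, ··b··> t6
  t10 = 0\{a}\{c} has moves ∅
Run σ = ⟨aa⟩ on P: start {s0}
  [1] a ⇒ {s1, s2}
  [2] a ⇒ {s0}
  P completes σ.
Run σ = ⟨aa⟩ on Q: start {t0}
  [1] a ⇒ {t1}
  [2] a ⇒ ∅ (Q stuck)

traces(P) ≠ traces(Q) — witness ⟨aa⟩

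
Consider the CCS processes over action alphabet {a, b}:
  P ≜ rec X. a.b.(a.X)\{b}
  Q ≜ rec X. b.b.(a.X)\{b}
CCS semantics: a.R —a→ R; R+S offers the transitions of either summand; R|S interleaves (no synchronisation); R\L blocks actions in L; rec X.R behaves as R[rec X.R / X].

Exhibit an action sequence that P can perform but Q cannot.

LTS(P): 5 reachable states
  u0 = rec X. a.b.(a.X)\{b} | -a-> u1
  u1 = b.(a.(rec X. a.b.(a.X)\{b}))\{b} | -b-> u2
  u2 = (a.(rec X. a.b.(a.X)\{b}))\{b} | -a-> u3
  u3 = (rec X. a.b.(a.X)\{b})\{b} | -a-> u4
  u4 = (b.(a.(rec X. a.b.(a.X)\{b}))\{b})\{b} | ·
LTS(Q): 4 reachable states
  v0 = rec X. b.b.(a.X)\{b} | -b-> v1
  v1 = b.(a.(rec X. b.b.(a.X)\{b}))\{b} | -b-> v2
  v2 = (a.(rec X. b.b.(a.X)\{b}))\{b} | -a-> v3
  v3 = (rec X. b.b.(a.X)\{b})\{b} | ·
Executing a from P (initial set {u0}):
  [1] a ⇒ {u1}
  — P admits the full trace.
Executing a from Q (initial set {v0}):
  [1] a ⇒ ∅ (Q stuck)

a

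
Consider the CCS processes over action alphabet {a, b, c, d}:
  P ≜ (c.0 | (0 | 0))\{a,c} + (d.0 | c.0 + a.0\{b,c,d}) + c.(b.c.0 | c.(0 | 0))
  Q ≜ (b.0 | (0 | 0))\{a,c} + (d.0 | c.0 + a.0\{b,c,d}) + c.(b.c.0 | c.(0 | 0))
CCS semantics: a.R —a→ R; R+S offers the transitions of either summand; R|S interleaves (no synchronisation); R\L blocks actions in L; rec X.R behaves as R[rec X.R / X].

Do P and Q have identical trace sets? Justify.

trace-distinct — witness ⟨b⟩

LTS(P): 11 reachable states
  p0 = (c.0 | (0 | 0))\{a,c} + (d.0 | c.0 + a.0\{b,c,d}) + c.(b.c.0 | c.(0 | 0)) :: ··a··> p1, ··c··> p2, ··c··> p3, ··d··> p4
  p1 = 0\{b,c,d} :: ∅
  p2 = b.c.0 | c.(0 | 0) :: ··b··> p5, ··c··> p6
  p3 = d.0 | 0 :: ··d··> p7
  p4 = 0 | c.0 :: ··c··> p7
  p5 = c.0 | c.(0 | 0) :: ··c··> p8, ··c··> p9
  p6 = b.c.0 | (0 | 0) :: ··b··> p9
  p7 = 0 | 0 :: ∅
  p8 = 0 | c.(0 | 0) :: ··c··> p10
  p9 = c.0 | (0 | 0) :: ··c··> p10
  p10 = 0 | (0 | 0) :: ∅
LTS(Q): 12 reachable states
  q0 = (b.0 | (0 | 0))\{a,c} + (d.0 | c.0 + a.0\{b,c,d}) + c.(b.c.0 | c.(0 | 0)) :: ··a··> q1, ··b··> q2, ··c··> q3, ··c··> q4, ··d··> q5
  q1 = 0\{b,c,d} :: ∅
  q2 = (0 | (0 | 0))\{a,c} :: ∅
  q3 = b.c.0 | c.(0 | 0) :: ··b··> q6, ··c··> q7
  q4 = d.0 | 0 :: ··d··> q8
  q5 = 0 | c.0 :: ··c··> q8
  q6 = c.0 | c.(0 | 0) :: ··c··> q10, ··c··> q9
  q7 = b.c.0 | (0 | 0) :: ··b··> q10
  q8 = 0 | 0 :: ∅
  q9 = 0 | c.(0 | 0) :: ··c··> q11
  q10 = c.0 | (0 | 0) :: ··c··> q11
  q11 = 0 | (0 | 0) :: ∅
Run σ = ⟨b⟩ on Q: start {q0}
  after b @ step 1: {q2}
  ✓ Q
Run σ = ⟨b⟩ on P: start {p0}
  after b @ step 1: ∅  — P cannot continue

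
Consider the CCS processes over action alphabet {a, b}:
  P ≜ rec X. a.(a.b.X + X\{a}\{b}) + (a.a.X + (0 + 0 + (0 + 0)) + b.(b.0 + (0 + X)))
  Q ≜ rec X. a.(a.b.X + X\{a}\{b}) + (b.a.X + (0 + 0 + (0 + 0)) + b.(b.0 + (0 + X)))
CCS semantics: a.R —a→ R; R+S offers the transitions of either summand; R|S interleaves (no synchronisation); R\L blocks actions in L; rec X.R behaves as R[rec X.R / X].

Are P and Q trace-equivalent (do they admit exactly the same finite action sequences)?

LTS(P): 6 reachable states
  s0 = rec X. a.(a.b.X + X\{a}\{b}) + (a.a.X + (0 + 0 + (0 + 0)) + b.(b.0 + (0 + X))) → --a--▸ s1, --a--▸ s2, --b--▸ s3
  s1 = a.(rec X. a.(a.b.X + X\{a}\{b}) + (a.a.X + (0 + 0 + (0 + 0)) + b.(b.0 + (0 + X)))) → --a--▸ s0
  s2 = a.b.(rec X. a.(a.b.X + X\{a}\{b}) + (a.a.X + (0 + 0 + (0 + 0)) + b.(b.0 + (0 + X)))) + (rec X. a.(a.b.X + X\{a}\{b}) + (a.a.X + (0 + 0 + (0 + 0)) + b.(b.0 + (0 + X))))\{a}\{b} → --a--▸ s4
  s3 = b.0 + (0 + (rec X. a.(a.b.X + X\{a}\{b}) + (a.a.X + (0 + 0 + (0 + 0)) + b.(b.0 + (0 + X))))) → --a--▸ s1, --a--▸ s2, --b--▸ s3, --b--▸ s5
  s4 = b.(rec X. a.(a.b.X + X\{a}\{b}) + (a.a.X + (0 + 0 + (0 + 0)) + b.(b.0 + (0 + X)))) → --b--▸ s0
  s5 = 0 → ·
LTS(Q): 6 reachable states
  t0 = rec X. a.(a.b.X + X\{a}\{b}) + (b.a.X + (0 + 0 + (0 + 0)) + b.(b.0 + (0 + X))) → --a--▸ t1, --b--▸ t2, --b--▸ t3
  t1 = a.b.(rec X. a.(a.b.X + X\{a}\{b}) + (b.a.X + (0 + 0 + (0 + 0)) + b.(b.0 + (0 + X)))) + (rec X. a.(a.b.X + X\{a}\{b}) + (b.a.X + (0 + 0 + (0 + 0)) + b.(b.0 + (0 + X))))\{a}\{b} → --a--▸ t4
  t2 = a.(rec X. a.(a.b.X + X\{a}\{b}) + (b.a.X + (0 + 0 + (0 + 0)) + b.(b.0 + (0 + X)))) → --a--▸ t0
  t3 = b.0 + (0 + (rec X. a.(a.b.X + X\{a}\{b}) + (b.a.X + (0 + 0 + (0 + 0)) + b.(b.0 + (0 + X))))) → --a--▸ t1, --b--▸ t2, --b--▸ t3, --b--▸ t5
  t4 = b.(rec X. a.(a.b.X + X\{a}\{b}) + (b.a.X + (0 + 0 + (0 + 0)) + b.(b.0 + (0 + X)))) → --b--▸ t0
  t5 = 0 → ·
Trace ⟨aaa⟩ through P, begin at {s0}:
  [1] a ⇒ {s1, s2}
  [2] a ⇒ {s0, s4}
  [3] a ⇒ {s1, s2}
  — P admits the full trace.
Trace ⟨aaa⟩ through Q, begin at {t0}:
  [1] a ⇒ {t1}
  [2] a ⇒ {t4}
  [3] a ⇒ no successor for Q

trace-distinct — witness ⟨aaa⟩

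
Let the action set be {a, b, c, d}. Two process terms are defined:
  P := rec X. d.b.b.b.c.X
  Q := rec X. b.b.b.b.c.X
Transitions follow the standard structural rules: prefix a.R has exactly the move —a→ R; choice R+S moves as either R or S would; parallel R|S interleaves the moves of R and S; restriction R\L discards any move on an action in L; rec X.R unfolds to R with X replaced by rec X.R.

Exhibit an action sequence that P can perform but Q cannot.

LTS(P): 5 reachable states
  p0 = rec X. d.b.b.b.c.X ⊢ —d→ p1
  p1 = b.b.b.c.(rec X. d.b.b.b.c.X) ⊢ —b→ p2
  p2 = b.b.c.(rec X. d.b.b.b.c.X) ⊢ —b→ p3
  p3 = b.c.(rec X. d.b.b.b.c.X) ⊢ —b→ p4
  p4 = c.(rec X. d.b.b.b.c.X) ⊢ —c→ p0
LTS(Q): 5 reachable states
  q0 = rec X. b.b.b.b.c.X ⊢ —b→ q1
  q1 = b.b.b.c.(rec X. b.b.b.b.c.X) ⊢ —b→ q2
  q2 = b.b.c.(rec X. b.b.b.b.c.X) ⊢ —b→ q3
  q3 = b.c.(rec X. b.b.b.b.c.X) ⊢ —b→ q4
  q4 = c.(rec X. b.b.b.b.c.X) ⊢ —c→ q0
Run σ = ⟨d⟩ on P: start {p0}
  [1] d ⇒ {p1}
  — P admits the full trace.
Run σ = ⟨d⟩ on Q: start {q0}
  [1] d ⇒ ∅ (Q stuck)

d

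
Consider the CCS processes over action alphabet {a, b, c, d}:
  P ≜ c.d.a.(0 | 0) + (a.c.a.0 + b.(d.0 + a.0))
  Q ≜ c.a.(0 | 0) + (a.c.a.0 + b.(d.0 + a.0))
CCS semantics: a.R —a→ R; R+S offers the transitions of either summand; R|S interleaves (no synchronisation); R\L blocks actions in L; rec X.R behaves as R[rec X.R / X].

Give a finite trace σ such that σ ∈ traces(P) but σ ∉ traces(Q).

Reachable graph of P (8 states):
  u0 = c.d.a.(0 | 0) + (a.c.a.0 + b.(d.0 + a.0)) :: -a-> u1, -b-> u2, -c-> u3
  u1 = c.a.0 :: -c-> u4
  u2 = d.0 + a.0 :: -a-> u5, -d-> u5
  u3 = d.a.(0 | 0) :: -d-> u6
  u4 = a.0 :: -a-> u5
  u5 = 0 :: ∅
  u6 = a.(0 | 0) :: -a-> u7
  u7 = 0 | 0 :: ∅
Reachable graph of Q (7 states):
  v0 = c.a.(0 | 0) + (a.c.a.0 + b.(d.0 + a.0)) :: -a-> v1, -b-> v2, -c-> v3
  v1 = c.a.0 :: -c-> v4
  v2 = d.0 + a.0 :: -a-> v5, -d-> v5
  v3 = a.(0 | 0) :: -a-> v6
  v4 = a.0 :: -a-> v5
  v5 = 0 :: ∅
  v6 = 0 | 0 :: ∅
Executing cd from P (initial set {u0}):
  [1] c ⇒ {u3}
  [2] d ⇒ {u6}
  P completes σ.
Executing cd from Q (initial set {v0}):
  [1] c ⇒ {v3}
  [2] d ⇒ no successor for Q

cd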